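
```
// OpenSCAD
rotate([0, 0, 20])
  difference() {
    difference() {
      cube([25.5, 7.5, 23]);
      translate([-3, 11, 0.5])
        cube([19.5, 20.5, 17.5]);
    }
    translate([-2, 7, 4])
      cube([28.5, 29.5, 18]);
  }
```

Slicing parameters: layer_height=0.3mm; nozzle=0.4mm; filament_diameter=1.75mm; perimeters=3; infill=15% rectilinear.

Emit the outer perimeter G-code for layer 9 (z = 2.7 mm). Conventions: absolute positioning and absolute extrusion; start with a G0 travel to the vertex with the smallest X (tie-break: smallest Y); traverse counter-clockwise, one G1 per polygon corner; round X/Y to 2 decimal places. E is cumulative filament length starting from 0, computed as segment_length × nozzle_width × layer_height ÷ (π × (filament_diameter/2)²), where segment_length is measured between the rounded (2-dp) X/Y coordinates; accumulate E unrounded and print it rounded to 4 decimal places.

At z = 2.7 mm: the 25.5×7.5 cube contributes its full rectangle; the 19.5×20.5 cube at (-3, 11) contributes its full rectangle; Taking the first minus the rest: starting from the 25.5×7.5 cube, the 19.5×20.5 cube at (-3, 11) misses the remaining region (no effect) — 1 connected region; the cube at (-2, 7) does not reach this height (z outside [4, 22]); Subtracting the remaining from the first: none of the subtracted shapes is present at this height, so that combined region is unchanged — 1 connected region; (whole slice rotated 20° about Z — lengths, areas and connectivity unchanged). The outline is a single polygon with 4 vertices. Extrusion per mm of travel: 0.4 × 0.3 / (π × 0.875²) = 0.049890. Accumulating E over each segment gives final E = 3.2932.

G0 X-2.57 Y7.05 Z2.70
G1 X0.00 Y0.00 E0.3744
G1 X23.96 Y8.72 E1.6464
G1 X21.40 Y15.77 E2.0206
G1 X-2.57 Y7.05 E3.2932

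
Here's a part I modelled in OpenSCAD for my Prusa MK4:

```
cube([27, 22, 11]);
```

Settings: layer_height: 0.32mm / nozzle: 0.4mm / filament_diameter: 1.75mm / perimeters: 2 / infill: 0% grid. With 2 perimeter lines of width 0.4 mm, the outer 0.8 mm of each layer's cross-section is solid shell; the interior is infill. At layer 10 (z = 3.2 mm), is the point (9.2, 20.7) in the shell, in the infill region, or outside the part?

infill

At z = 3.2 mm: the cube is present — its section is the full 27×22 rectangle. Overall, the cross-section is a single solid region. The nearest boundary edge runs (27.00, 22.00)→(0.00, 22.00); distance from the point to it = 1.30 mm. The point is inside the cross-section and 1.30 mm from the nearest boundary — more than the 0.8 mm shell width (2 × 0.4), so it's in the infill interior.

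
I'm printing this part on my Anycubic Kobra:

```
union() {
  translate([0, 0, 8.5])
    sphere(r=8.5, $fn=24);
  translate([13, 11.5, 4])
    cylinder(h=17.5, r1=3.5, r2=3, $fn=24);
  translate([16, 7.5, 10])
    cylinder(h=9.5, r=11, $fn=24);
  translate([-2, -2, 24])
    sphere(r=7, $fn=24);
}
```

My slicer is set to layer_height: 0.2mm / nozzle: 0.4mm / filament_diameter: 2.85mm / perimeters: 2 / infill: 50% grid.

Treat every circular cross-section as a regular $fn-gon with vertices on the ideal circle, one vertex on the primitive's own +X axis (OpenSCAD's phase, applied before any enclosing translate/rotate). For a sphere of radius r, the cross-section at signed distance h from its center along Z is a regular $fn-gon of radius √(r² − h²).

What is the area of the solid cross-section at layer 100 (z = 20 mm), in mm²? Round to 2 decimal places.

At z = 20 mm: the sphere does not reach this height (|z−center|=11.500 > r=8.5); the cone at (13, 11.5) contributes a regular 24-gon of circumradius 3.043 (interpolated between r1=3.5 and r2=3 at t=0.914) (area = (24/2)·3.043²·sin(360°/24) = 28.76 mm²); the cylinder at (16, 7.5) is absent (z outside [10, 19.5]); the r=7 sphere at (-2, -2) slices to a regular 24-gon of circumradius 5.745 (√(r²−h²) with h=4 from center) (area = (24/2)·5.745²·sin(360°/24) = 102.49 mm²); Taking the union: the 2 present regions are separate (no shared area or edge), so areas and boundary lengths simply add and each stays a separate island — area = 131.25 mm². Overall, the cross-section has 2 separate islands. Net area = 131.25 mm².

131.25 mm²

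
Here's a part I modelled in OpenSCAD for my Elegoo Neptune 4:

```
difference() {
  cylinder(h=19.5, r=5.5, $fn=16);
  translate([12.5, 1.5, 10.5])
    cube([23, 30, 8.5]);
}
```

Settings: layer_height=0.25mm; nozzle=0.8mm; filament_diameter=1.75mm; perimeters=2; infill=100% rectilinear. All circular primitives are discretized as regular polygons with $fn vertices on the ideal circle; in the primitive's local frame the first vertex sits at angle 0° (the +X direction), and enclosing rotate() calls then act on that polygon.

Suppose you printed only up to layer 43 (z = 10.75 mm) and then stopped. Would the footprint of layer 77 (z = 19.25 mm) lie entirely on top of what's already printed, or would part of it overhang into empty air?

entirely on top

Compare the two slices. At z = 10.75: the r=5.5 cylinder contributes a regular 16-gon of circumradius 5.5 (area = (16/2)·5.500²·sin(360°/16) = 92.61 mm²); the 23×30 cube at (12.5, 1.5) contributes its full rectangle (area 690.00 mm²); Taking the first minus the rest: starting from the r=5.5 cylinder (92.61 mm²), the 23×30 cube at (12.5, 1.5) misses the remaining region (no effect) — area = 92.61 mm². At z = 19.25: the r=5.5 cylinder gives a regular 16-gon of circumradius 5.5 (constant along its height) (area = (16/2)·5.500²·sin(360°/16) = 92.61 mm²); the cube at (12.5, 1.5) is absent (z outside [10.5, 19]); Subtracting the remaining from the first: none of the subtracted shapes is present at this height, so the r=5.5 cylinder is unchanged — area = 92.61 mm². Checking containment: the cross-section at z = 19.25 is a subset of the cross-section at z = 10.75.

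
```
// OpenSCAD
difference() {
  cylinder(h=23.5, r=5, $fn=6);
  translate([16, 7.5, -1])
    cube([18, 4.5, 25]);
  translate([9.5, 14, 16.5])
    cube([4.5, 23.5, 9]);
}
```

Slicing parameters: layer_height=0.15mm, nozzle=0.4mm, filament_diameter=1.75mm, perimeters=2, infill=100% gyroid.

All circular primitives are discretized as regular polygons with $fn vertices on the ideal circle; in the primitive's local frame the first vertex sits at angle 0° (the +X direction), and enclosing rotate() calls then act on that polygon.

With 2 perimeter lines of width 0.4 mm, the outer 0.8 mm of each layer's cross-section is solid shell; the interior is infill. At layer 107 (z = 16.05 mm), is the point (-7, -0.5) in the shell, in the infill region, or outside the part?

outside

At z = 16.05 mm: the r=5 cylinder contributes a regular 6-gon of circumradius 5; the cube at (16, 7.5) is present — its section is the full 18×4.5 rectangle; the cube at (9.5, 14) does not reach this height (z outside [16.5, 25.5]); Taking the first minus the rest: starting from the r=5 cylinder, the 18×4.5 cube at (16, 7.5) misses the remaining region (no effect) — 1 connected region. Overall, the cross-section is a single solid region. The nearest boundary edge runs (-2.50, -4.33)→(-5.00, 0.00); distance from the point to it = 2.06 mm. The point is not inside any of the regions above, so it lies outside the cross-section (2.06 mm from the nearest boundary).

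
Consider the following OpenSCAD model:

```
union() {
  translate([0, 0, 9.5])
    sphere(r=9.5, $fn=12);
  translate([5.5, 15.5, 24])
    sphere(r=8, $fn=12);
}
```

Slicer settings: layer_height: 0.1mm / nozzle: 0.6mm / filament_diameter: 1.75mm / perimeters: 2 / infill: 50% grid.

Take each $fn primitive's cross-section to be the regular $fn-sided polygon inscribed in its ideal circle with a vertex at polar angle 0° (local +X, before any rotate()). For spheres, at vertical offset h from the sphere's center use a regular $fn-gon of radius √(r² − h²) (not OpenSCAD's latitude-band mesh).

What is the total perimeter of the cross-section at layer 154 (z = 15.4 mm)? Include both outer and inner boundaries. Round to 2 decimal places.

At z = 15.4 mm: the r=9.5 sphere slices to a regular 12-gon of circumradius 7.446 (√(r²−h²) with h=5.9 from center) (perimeter = 2·12·7.446·sin(180°/12) = 46.25 mm); the sphere at (5.5, 15.5) is absent (|z−center|=8.600 > r=8); Merging all regions: only the r=9.5 sphere is present, so the union is just that shape — boundary = 46.25 mm. Overall, the cross-section is a single solid region. Total boundary length (outer) = 46.25 mm.

46.25 mm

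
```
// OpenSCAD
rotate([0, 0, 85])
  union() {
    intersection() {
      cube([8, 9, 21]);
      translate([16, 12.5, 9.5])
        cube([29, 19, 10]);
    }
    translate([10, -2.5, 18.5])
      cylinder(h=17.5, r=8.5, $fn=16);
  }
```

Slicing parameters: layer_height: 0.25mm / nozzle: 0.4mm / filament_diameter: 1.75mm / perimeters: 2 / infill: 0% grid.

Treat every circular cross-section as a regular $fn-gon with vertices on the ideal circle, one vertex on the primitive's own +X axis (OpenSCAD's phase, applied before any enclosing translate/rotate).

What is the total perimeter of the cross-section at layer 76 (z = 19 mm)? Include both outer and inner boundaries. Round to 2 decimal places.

53.06 mm

At z = 19 mm: the 8×9 cube contributes its full rectangle (perimeter 34.00 mm); the cube at (16, 12.5) (footprint 29×19) is included at this height (perimeter 96.00 mm); Taking the intersection: the 29×19 cube at (16, 12.5) does not overlap the 8×9 cube (empty) — nothing remains; the cylinder at (10, -2.5): section is a regular 16-gon, circumradius r=8.5 (perimeter = 2·16·8.500·sin(180°/16) = 53.06 mm); Taking the union: only the r=8.5 cylinder at (10, -2.5) is present, so the union is just that shape — boundary = 53.06 mm; (rotated 85° about Z; rotation is an isometry so areas/perimeters/island counts are preserved). Overall, the cross-section is a single solid region. Total boundary length (outer) = 53.06 mm.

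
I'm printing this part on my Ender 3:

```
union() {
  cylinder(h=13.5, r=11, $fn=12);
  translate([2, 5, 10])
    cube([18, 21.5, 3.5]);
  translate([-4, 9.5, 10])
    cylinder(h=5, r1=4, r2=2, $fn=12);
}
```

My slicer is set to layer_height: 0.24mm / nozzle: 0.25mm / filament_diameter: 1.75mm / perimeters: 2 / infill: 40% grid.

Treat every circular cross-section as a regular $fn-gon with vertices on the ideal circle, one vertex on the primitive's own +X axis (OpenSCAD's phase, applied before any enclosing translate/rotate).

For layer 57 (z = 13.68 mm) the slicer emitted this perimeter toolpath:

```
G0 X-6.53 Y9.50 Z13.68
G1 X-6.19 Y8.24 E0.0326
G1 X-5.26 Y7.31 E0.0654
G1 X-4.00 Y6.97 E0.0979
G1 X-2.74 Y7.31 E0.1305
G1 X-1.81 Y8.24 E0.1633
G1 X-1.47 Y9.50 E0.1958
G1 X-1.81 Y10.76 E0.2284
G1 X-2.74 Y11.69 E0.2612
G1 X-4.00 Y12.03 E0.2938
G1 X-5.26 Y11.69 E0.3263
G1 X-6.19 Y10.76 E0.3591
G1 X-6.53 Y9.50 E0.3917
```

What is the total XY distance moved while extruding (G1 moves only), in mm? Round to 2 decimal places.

Sum the Euclidean lengths of each G1 segment: total = 15.70 mm.

15.70 mm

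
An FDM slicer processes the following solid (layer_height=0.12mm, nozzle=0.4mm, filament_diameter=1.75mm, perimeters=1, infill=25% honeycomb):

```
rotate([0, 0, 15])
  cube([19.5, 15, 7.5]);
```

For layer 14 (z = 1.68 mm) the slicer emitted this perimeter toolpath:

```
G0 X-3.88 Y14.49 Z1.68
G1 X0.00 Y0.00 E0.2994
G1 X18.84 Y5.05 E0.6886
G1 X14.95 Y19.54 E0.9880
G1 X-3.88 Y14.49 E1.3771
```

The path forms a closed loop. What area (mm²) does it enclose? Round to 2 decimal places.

Apply the shoelace formula to the sequence of (X, Y) vertices; enclosed area = 292.54 mm².

292.54 mm²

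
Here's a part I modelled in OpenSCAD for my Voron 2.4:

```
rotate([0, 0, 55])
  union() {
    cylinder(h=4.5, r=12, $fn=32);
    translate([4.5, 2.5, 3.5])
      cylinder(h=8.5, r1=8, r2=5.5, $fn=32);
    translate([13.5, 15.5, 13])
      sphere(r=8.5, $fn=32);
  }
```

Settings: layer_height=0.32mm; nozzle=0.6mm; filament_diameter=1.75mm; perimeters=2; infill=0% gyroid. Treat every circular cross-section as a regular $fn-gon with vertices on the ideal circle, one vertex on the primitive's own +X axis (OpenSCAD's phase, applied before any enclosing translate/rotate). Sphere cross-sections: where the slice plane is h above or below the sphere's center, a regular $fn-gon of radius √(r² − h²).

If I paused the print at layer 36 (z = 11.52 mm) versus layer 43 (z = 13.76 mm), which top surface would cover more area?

Layer 36 (z = 11.52): the cylinder does not reach this height (z outside [0, 4.5]); the cone at (4.5, 2.5): at t=0.944 of its height the radius interpolates to r₁+(r₂−r₁)t = 5.641, giving a regular 32-gon of that circumradius (area = (32/2)·5.641²·sin(360°/32) = 99.33 mm²); the r=8.5 sphere at (13.5, 15.5) contributes a regular 32-gon of circumradius √(8.5²−1.48²) = 8.370 (area = (32/2)·8.370²·sin(360°/32) = 218.69 mm²); Combining (union): the 2 present regions are separate (no shared area or edge), so areas and boundary lengths simply add and each stays a separate island — area = 318.02 mm²; (rotated 55° about Z; rotation is an isometry so areas/perimeters/island counts are preserved). So its area = 318.02 mm². Layer 43 (z = 13.76): the cylinder is absent (z outside [0, 4.5]); the cone at (4.5, 2.5) is not intersected at this z (z outside [3.5, 12]); the r=8.5 sphere at (13.5, 15.5) slices to a regular 32-gon of circumradius 8.466 (√(r²−h²) with h=0.76 from center) (area = (32/2)·8.466²·sin(360°/32) = 223.72 mm²); Combining (union): only the r=8.5 sphere at (13.5, 15.5) is present, so the union is just that shape — area = 223.72 mm²; (rotated 55° about Z; rotation is an isometry so areas/perimeters/island counts are preserved). So its area = 223.72 mm². Layer 36 is larger (318.02 vs 223.72 mm²).

layer 36 (z = 11.52 mm)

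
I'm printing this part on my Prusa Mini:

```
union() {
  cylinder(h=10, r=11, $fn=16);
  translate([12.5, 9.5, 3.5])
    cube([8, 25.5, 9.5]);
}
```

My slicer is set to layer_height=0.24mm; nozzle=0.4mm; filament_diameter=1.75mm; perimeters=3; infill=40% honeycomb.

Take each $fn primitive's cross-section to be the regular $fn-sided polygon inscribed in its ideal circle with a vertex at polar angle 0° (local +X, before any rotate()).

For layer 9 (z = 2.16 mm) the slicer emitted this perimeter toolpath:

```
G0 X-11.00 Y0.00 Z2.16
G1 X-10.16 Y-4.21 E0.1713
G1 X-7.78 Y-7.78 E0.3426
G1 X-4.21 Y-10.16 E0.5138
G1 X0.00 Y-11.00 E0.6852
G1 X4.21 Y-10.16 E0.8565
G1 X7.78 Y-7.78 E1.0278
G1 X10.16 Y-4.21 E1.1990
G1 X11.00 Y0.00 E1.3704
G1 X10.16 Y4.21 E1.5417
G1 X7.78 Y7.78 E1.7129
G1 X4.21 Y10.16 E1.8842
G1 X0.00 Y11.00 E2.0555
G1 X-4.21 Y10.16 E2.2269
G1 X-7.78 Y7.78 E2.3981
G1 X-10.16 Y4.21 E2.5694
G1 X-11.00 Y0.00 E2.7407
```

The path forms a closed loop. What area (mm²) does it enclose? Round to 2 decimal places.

Apply the shoelace formula to the sequence of (X, Y) vertices; enclosed area = 370.40 mm².

370.40 mm²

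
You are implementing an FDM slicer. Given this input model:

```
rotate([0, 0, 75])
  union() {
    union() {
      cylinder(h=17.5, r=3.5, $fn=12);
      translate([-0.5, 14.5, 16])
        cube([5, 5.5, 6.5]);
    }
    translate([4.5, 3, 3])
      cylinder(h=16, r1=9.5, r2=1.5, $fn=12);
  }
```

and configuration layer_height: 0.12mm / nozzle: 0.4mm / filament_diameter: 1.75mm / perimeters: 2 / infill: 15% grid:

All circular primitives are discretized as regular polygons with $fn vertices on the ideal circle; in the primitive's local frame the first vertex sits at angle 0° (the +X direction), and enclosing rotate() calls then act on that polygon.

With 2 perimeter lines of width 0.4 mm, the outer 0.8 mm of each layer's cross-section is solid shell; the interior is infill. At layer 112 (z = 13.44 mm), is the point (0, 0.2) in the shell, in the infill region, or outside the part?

At z = 13.44 mm: the r=3.5 cylinder gives a regular 12-gon of circumradius 3.5 (constant along its height); the cube at (-0.5, 14.5) does not reach this height (z outside [16, 22.5]); Merging all regions: only the r=3.5 cylinder is present, so the union is just that shape — 1 connected region; the cone at (4.5, 3) contributes a regular 12-gon of circumradius 4.280 (interpolated between r1=9.5 and r2=1.5 at t=0.652); Combining (union): the regions partially overlap (shared area 8.02 mm²), so overlapping operands fuse into one piece — 1 connected region; (rotated 75° about Z; rotation is an isometry so areas/perimeters/island counts are preserved). Overall, the cross-section is a single solid region. Undo the 75° rotation: the query point maps to (0.193, 0.052) in the un-rotated model frame. The nearest boundary edge runs (4.50, -1.28)→(3.25, -0.94); distance from the point to it = 3.21 mm. The point is inside the cross-section and 3.21 mm from the nearest boundary — more than the 0.8 mm shell width (2 × 0.4), so it's in the infill interior.

infill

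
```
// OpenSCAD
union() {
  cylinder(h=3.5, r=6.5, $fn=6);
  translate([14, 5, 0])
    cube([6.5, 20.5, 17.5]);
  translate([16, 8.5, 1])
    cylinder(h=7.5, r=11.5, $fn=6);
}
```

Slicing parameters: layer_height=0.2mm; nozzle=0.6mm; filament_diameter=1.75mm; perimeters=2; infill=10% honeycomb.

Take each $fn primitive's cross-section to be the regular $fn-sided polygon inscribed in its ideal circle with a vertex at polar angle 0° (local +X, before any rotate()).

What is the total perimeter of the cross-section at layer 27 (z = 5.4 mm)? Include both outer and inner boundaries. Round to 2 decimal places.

At z = 5.4 mm: the cylinder does not reach this height (z outside [0, 3.5]); the cube at (14, 5) is present — its section is the full 6.5×20.5 rectangle (perimeter 54.00 mm); the r=11.5 cylinder at (16, 8.5) gives a regular 6-gon of circumradius 11.5 (constant along its height) (perimeter = 2·6·11.500·sin(180°/6) = 69.00 mm); Combining (union): the regions partially overlap (shared area 87.49 mm²), so the edge portions inside another operand are dropped and the merged outline is re-measured after clipping — boundary = 83.08 mm. Overall, the cross-section is a single solid region. Total boundary length (outer) = 83.08 mm.

83.08 mm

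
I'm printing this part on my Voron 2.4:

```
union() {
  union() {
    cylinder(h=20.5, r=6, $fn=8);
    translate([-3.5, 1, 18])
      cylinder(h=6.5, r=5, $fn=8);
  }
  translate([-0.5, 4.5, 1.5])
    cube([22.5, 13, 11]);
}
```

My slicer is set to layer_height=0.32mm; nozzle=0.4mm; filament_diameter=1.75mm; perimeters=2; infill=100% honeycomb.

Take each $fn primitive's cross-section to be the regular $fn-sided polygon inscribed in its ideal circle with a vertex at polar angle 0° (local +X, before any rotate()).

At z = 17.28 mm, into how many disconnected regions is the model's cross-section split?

1

At z = 17.28 mm: the r=6 cylinder gives a regular 8-gon of circumradius 6 (constant along its height); the cylinder at (-3.5, 1) is not intersected at this z (z outside [18, 24.5]); Combining (union): only the r=6 cylinder is present, so the union is just that shape — 1 connected region; the cube at (-0.5, 4.5) does not reach this height (z outside [1.5, 12.5]); Taking the union: only the result so far is present, so the union is just that shape — 1 connected region. The result has 1 disconnected region.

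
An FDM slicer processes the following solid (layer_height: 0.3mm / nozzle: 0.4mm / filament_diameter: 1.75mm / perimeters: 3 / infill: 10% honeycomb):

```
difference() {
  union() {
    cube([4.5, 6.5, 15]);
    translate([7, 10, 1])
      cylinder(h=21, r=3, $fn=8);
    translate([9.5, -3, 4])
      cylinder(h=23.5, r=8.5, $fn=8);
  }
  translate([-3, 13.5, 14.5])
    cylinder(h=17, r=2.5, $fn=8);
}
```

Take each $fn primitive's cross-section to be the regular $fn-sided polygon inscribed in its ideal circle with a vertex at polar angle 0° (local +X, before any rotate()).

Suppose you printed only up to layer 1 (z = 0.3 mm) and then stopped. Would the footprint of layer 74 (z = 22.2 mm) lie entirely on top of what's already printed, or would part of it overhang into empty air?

part overhangs

Compare the two slices. At z = 0.3: the cube is present — its section is the full 4.5×6.5 rectangle (area 29.25 mm²); the cylinder at (7, 10) is absent (z outside [1, 22]); the cylinder at (9.5, -3) is not intersected at this z (z outside [4, 27.5]); Merging all regions: only the 4.5×6.5 cube is present, so the union is just that shape — area = 29.25 mm²; the cylinder at (-3, 13.5) is not intersected at this z (z outside [14.5, 31.5]); Taking the first minus the rest: none of the subtracted shapes is present at this height, so the result so far is unchanged — area = 29.25 mm². At z = 22.2: the cube is not intersected at this z (z outside [0, 15]); the cylinder at (7, 10) is not intersected at this z (z outside [1, 22]); the cylinder at (9.5, -3): section is a regular 8-gon, circumradius r=8.5 (area = (8/2)·8.500²·sin(360°/8) = 204.35 mm²); Merging all regions: only the r=8.5 cylinder at (9.5, -3) is present, so the union is just that shape — area = 204.35 mm²; the r=2.5 cylinder at (-3, 13.5) contributes a regular 8-gon of circumradius 2.5 (area = (8/2)·2.500²·sin(360°/8) = 17.68 mm²); After the difference (first − rest): starting from the result so far (204.35 mm²), the r=2.5 cylinder at (-3, 13.5) misses the remaining region (no effect) — area = 204.35 mm². Checking containment: at z = 22.2 the cross-section extends beyond the z = 0.3 cross-section by about 199.22 mm².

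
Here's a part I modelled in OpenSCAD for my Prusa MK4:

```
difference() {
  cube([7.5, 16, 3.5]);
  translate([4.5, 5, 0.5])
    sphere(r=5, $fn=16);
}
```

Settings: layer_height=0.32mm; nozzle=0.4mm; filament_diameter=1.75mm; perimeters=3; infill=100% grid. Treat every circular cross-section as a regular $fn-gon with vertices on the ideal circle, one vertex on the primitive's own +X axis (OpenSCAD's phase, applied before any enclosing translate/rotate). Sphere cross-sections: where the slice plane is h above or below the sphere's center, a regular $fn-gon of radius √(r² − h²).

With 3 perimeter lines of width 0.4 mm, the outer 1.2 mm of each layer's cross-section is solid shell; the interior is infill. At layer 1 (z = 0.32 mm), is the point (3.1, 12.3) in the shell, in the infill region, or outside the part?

At z = 0.32 mm: the 7.5×16 cube contributes its full rectangle; the r=5 sphere at (4.5, 5) slices to a regular 16-gon of circumradius 4.997 (√(r²−h²) with h=0.18 from center); After the difference (first − rest): starting from the 7.5×16 cube, the r=5 sphere at (4.5, 5) partially overlaps it — only the 64.66 mm² overlap (of its 76.44 mm²) is removed, clipping the outline — 2 connected regions. Overall, the cross-section has 2 separate islands. The nearest boundary edge runs (4.50, 10.00)→(2.59, 9.62); distance from the point to it = 2.53 mm. (Shell/infill is judged within the island containing the point — the largest one.) The point is inside the cross-section and 2.53 mm from the nearest boundary — more than the 1.2 mm shell width (3 × 0.4), so it's in the infill interior.

infill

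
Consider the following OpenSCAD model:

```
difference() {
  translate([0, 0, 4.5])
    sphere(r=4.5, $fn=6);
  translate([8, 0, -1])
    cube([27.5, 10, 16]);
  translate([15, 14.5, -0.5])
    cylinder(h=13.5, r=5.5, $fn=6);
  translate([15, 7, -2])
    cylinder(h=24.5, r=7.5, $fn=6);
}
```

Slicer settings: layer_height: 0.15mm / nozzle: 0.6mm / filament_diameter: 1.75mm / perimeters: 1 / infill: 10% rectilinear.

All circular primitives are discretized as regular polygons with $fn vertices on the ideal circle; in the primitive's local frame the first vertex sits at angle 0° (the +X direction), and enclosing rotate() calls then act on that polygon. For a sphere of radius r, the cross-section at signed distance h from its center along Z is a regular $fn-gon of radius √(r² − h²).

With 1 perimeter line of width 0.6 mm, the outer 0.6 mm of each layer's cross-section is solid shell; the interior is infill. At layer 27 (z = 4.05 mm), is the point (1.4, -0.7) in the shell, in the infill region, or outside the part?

infill

At z = 4.05 mm: the r=4.5 sphere slices to a regular 6-gon of circumradius 4.477 (√(r²−h²) with h=0.45 from center); the cube at (8, 0) is present — its section is the full 27.5×10 rectangle; the r=5.5 cylinder at (15, 14.5) gives a regular 6-gon of circumradius 5.5 (constant along its height); the cylinder at (15, 7): section is a regular 6-gon, circumradius r=7.5; Subtracting the remaining from the first: starting from the r=4.5 sphere, the 27.5×10 cube at (8, 0) misses the remaining region (no effect); the r=5.5 cylinder at (15, 14.5) misses the remaining region (no effect); the r=7.5 cylinder at (15, 7) misses the remaining region (no effect) — 1 connected region. Overall, the cross-section is a single solid region. The nearest boundary edge runs (4.48, 0.00)→(2.24, -3.88); distance from the point to it = 2.32 mm. The point is inside the cross-section and 2.32 mm from the nearest boundary — more than the 0.6 mm shell width (1 × 0.6), so it's in the infill interior.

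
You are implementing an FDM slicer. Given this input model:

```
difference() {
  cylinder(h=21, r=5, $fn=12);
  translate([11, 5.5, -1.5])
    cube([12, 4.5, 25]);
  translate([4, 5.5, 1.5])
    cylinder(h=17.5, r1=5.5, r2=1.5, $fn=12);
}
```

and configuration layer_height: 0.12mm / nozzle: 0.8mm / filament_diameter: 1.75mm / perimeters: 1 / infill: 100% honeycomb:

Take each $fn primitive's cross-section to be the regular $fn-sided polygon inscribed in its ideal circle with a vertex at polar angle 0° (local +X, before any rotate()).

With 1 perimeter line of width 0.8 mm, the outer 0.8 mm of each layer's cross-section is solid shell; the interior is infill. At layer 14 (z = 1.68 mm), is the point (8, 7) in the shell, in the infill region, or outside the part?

outside

At z = 1.68 mm: the r=5 cylinder gives a regular 12-gon of circumradius 5 (constant along its height); the cube at (11, 5.5) (footprint 12×4.5) is included at this height; the cone at (4, 5.5) (r1=5.5→r2=1.5) has section circumradius 5.459 here — a regular 12-gon; Subtracting the remaining from the first: starting from the r=5 cylinder, the 12×4.5 cube at (11, 5.5) misses the remaining region (no effect); the cone at (4, 5.5) partially overlaps it — only the 18.02 mm² overlap (of its 89.40 mm²) is removed, clipping the outline — 1 connected region. Overall, the cross-section is a single solid region. The nearest boundary edge runs (4.00, 0.04)→(4.92, 0.29); distance from the point to it = 7.38 mm. The point is not inside any of the regions above, so it lies outside the cross-section (7.38 mm from the nearest boundary).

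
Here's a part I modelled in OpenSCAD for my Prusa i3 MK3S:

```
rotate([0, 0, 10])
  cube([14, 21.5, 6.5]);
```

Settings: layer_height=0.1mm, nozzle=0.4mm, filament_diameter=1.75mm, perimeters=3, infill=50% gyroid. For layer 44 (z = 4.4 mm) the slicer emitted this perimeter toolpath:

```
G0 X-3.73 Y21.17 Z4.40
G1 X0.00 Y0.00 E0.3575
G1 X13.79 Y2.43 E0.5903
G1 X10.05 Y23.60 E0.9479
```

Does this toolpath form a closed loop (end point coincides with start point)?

Start point (G0): (-3.73, 21.17). End point (last G1): the path does not return to the start — open.

no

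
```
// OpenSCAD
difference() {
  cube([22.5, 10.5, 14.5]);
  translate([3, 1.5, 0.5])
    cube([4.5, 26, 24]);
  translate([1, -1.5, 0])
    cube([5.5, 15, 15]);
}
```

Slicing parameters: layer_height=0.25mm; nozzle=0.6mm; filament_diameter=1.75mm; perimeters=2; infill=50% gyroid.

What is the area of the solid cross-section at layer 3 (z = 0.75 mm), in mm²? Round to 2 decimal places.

At z = 0.75 mm: the cube is present — its section is the full 22.5×10.5 rectangle (area 236.25 mm²); the cube at (3, 1.5) is present — its section is the full 4.5×26 rectangle (area 117.00 mm²); the 5.5×15 cube at (1, -1.5) contributes its full rectangle (area 82.50 mm²); Taking the first minus the rest: starting from the 22.5×10.5 cube (236.25 mm²), the 4.5×26 cube at (3, 1.5) partially overlaps it — only the 40.50 mm² overlap (of its 117.00 mm²) is removed, clipping the outline; the 5.5×15 cube at (1, -1.5) partially overlaps it — only the 26.25 mm² overlap (of its 82.50 mm²) is removed, clipping the outline — area = 169.50 mm². Overall, the cross-section has 2 separate islands. Net area = 169.50 mm².

169.50 mm²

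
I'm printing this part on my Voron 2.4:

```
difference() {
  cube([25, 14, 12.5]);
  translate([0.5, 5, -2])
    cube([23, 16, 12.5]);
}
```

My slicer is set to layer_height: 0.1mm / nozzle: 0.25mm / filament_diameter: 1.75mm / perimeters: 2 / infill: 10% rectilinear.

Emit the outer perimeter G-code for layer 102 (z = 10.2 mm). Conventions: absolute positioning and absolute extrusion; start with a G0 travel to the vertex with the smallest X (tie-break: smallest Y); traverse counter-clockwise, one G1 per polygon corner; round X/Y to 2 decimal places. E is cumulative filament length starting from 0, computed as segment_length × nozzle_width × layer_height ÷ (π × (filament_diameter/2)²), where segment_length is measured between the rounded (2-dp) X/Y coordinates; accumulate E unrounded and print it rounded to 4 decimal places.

G0 X0.00 Y0.00 Z10.20
G1 X25.00 Y0.00 E0.2598
G1 X25.00 Y14.00 E0.4054
G1 X23.50 Y14.00 E0.4209
G1 X23.50 Y5.00 E0.5145
G1 X0.50 Y5.00 E0.7535
G1 X0.50 Y14.00 E0.8471
G1 X0.00 Y14.00 E0.8523
G1 X0.00 Y0.00 E0.9978

At z = 10.2 mm: the 25×14 cube contributes its full rectangle; the cube at (0.5, 5) (footprint 23×16) is included at this height; Taking the first minus the rest: starting from the 25×14 cube, the 23×16 cube at (0.5, 5) partially overlaps it — only the 207.00 mm² overlap (of its 368.00 mm²) is removed, clipping the outline — 1 connected region. The outline is a single polygon with 8 vertices. Extrusion per mm of travel: 0.25 × 0.1 / (π × 0.875²) = 0.010394. Accumulating E over each segment gives final E = 0.9978.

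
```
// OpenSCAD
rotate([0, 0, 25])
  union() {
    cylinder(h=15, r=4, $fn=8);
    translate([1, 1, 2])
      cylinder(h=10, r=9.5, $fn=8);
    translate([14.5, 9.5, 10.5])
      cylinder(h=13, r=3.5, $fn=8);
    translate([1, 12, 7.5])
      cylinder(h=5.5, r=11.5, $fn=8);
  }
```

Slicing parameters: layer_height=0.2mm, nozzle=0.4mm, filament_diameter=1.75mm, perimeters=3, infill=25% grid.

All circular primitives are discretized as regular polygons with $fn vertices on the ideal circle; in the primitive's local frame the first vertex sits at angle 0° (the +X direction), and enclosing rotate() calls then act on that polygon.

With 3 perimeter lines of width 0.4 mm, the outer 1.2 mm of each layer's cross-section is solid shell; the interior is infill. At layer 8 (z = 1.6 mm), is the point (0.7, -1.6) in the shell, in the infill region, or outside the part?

infill

At z = 1.6 mm: the r=4 cylinder contributes a regular 8-gon of circumradius 4; the cylinder at (1, 1) does not reach this height (z outside [2, 12]); the cylinder at (14.5, 9.5) does not reach this height (z outside [10.5, 23.5]); the cylinder at (1, 12) is not intersected at this z (z outside [7.5, 13]); Taking the union: only the r=4 cylinder is present, so the union is just that shape — 1 connected region; (rotated 25° about Z; rotation is an isometry so areas/perimeters/island counts are preserved). Overall, the cross-section is a single solid region. Undo the 25° rotation: the query point maps to (-0.042, -1.746) in the un-rotated model frame. The nearest boundary edge runs (-2.83, -2.83)→(-0.00, -4.00); distance from the point to it = 2.07 mm. The point is inside the cross-section and 2.07 mm from the nearest boundary — more than the 1.2 mm shell width (3 × 0.4), so it's in the infill interior.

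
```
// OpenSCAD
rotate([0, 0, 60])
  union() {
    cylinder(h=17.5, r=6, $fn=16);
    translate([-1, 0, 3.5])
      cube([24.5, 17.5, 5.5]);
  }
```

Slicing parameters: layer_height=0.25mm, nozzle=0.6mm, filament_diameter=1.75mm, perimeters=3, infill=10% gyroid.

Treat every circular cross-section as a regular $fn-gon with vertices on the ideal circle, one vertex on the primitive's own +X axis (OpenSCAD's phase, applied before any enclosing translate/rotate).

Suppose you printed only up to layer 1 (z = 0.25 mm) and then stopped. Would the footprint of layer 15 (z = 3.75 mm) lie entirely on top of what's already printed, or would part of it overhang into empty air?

Compare the two slices. At z = 0.25: the r=6 cylinder gives a regular 16-gon of circumradius 6 (constant along its height) (area = (16/2)·6.000²·sin(360°/16) = 110.21 mm²); the cube at (-1, 0) does not reach this height (z outside [3.5, 9]); Merging all regions: only the r=6 cylinder is present, so the union is just that shape — area = 110.21 mm²; (rotated 60° about Z; rotation is an isometry so areas/perimeters/island counts are preserved). At z = 3.75: the r=6 cylinder contributes a regular 16-gon of circumradius 6 (area = (16/2)·6.000²·sin(360°/16) = 110.21 mm²); the cube at (-1, 0) (footprint 24.5×17.5) is included at this height (area 428.75 mm²); Combining (union): the regions partially overlap — summed areas 538.96 mm² minus the doubly-counted overlap 33.45 mm² gives 505.51 mm² — area = 505.51 mm²; (rotated 60° about Z; rotation is an isometry so areas/perimeters/island counts are preserved). Checking containment: at z = 3.75 the cross-section extends beyond the z = 0.25 cross-section by about 395.30 mm².

part overhangs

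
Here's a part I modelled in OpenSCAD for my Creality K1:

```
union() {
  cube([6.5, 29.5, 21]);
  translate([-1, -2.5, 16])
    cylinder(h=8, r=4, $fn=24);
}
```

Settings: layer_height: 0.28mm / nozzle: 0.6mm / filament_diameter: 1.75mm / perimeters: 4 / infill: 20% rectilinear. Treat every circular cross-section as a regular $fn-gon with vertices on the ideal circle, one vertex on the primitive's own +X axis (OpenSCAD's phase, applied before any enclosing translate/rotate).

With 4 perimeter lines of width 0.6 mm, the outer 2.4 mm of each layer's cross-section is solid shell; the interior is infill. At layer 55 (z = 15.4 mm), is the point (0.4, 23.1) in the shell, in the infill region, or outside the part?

shell

At z = 15.4 mm: the 6.5×29.5 cube contributes its full rectangle; the cylinder at (-1, -2.5) is not intersected at this z (z outside [16, 24]); Combining (union): only the 6.5×29.5 cube is present, so the union is just that shape — 1 connected region. Overall, the cross-section is a single solid region. The nearest boundary edge runs (0.00, 29.50)→(0.00, 0.00); distance from the point to it = 0.40 mm. The point is inside the cross-section, 0.40 mm from the nearest boundary — within the 2.4 mm shell band (4 × 0.6).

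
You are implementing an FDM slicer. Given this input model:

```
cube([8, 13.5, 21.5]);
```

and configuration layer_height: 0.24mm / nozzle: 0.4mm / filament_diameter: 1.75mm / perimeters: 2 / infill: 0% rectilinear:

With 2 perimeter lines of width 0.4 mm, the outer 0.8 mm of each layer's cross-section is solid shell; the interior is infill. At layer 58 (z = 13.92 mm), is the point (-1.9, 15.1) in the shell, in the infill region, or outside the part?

outside

At z = 13.92 mm: the cube is present — its section is the full 8×13.5 rectangle. Overall, the cross-section is a single solid region. The nearest boundary edge runs (8.00, 13.50)→(0.00, 13.50); distance from the point to it = 2.48 mm. The point is not inside any of the regions above, so it lies outside the cross-section (2.48 mm from the nearest boundary).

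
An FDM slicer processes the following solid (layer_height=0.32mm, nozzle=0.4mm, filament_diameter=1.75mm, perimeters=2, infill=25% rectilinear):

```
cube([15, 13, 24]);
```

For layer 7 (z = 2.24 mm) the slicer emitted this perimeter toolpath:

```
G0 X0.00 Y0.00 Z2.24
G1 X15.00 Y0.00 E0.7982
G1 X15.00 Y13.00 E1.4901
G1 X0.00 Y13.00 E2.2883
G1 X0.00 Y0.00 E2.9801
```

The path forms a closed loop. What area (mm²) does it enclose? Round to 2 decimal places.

Apply the shoelace formula to the sequence of (X, Y) vertices; enclosed area = 195.00 mm².

195.00 mm²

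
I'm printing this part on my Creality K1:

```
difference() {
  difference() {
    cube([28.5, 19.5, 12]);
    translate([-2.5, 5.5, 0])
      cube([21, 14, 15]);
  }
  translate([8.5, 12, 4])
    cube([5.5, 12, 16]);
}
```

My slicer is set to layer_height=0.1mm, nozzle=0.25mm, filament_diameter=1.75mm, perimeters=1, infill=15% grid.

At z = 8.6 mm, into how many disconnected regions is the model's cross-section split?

1

At z = 8.6 mm: the 28.5×19.5 cube contributes its full rectangle; the cube at (-2.5, 5.5) (footprint 21×14) is included at this height; After the difference (first − rest): starting from the 28.5×19.5 cube, the 21×14 cube at (-2.5, 5.5) partially overlaps it — only the 259.00 mm² overlap (of its 294.00 mm²) is removed, clipping the outline — 1 connected region; the cube at (8.5, 12) is present — its section is the full 5.5×12 rectangle; Taking the first minus the rest: starting from that combined region, the 5.5×12 cube at (8.5, 12) misses the remaining region (no effect) — 1 connected region. The result has 1 disconnected region.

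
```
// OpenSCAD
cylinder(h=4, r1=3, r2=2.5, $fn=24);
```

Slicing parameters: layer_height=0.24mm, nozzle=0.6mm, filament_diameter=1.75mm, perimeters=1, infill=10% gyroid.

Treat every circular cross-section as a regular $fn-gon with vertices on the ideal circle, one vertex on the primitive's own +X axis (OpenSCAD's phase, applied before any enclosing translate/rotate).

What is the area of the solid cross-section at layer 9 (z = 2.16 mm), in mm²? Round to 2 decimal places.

At z = 2.16 mm: the cone contributes a regular 24-gon of circumradius 2.730 (interpolated between r1=3 and r2=2.5 at t=0.540) (area = (24/2)·2.730²·sin(360°/24) = 23.15 mm²). Overall, the cross-section is a single solid region. Net area = 23.15 mm².

23.15 mm²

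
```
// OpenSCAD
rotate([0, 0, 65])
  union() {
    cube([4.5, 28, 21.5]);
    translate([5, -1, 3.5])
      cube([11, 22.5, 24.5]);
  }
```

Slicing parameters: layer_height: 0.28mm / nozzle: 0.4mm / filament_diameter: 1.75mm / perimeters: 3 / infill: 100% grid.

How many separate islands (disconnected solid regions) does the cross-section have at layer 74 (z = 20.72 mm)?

At z = 20.72 mm: the 4.5×28 cube contributes its full rectangle; the cube at (5, -1) is present — its section is the full 11×22.5 rectangle; Combining (union): the 2 present regions are separate (no shared area or edge), so areas and boundary lengths simply add and each stays a separate island — 2 connected regions; (rotated 65° about Z; rotation is an isometry so areas/perimeters/island counts are preserved). Overall, the cross-section has 2 separate islands. Island count = 2.

2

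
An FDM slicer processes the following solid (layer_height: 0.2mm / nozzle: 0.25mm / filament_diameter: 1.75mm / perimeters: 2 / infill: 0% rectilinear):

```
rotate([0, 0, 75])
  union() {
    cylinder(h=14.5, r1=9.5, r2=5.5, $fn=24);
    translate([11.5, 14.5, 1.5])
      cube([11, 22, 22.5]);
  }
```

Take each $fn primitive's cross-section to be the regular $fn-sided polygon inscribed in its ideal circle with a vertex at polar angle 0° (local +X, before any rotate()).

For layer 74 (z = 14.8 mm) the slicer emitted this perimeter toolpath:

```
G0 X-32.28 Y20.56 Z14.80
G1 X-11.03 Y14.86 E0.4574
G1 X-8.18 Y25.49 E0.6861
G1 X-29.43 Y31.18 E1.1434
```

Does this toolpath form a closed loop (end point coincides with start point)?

no

Start point (G0): (-32.28, 20.56). End point (last G1): the path does not return to the start — open.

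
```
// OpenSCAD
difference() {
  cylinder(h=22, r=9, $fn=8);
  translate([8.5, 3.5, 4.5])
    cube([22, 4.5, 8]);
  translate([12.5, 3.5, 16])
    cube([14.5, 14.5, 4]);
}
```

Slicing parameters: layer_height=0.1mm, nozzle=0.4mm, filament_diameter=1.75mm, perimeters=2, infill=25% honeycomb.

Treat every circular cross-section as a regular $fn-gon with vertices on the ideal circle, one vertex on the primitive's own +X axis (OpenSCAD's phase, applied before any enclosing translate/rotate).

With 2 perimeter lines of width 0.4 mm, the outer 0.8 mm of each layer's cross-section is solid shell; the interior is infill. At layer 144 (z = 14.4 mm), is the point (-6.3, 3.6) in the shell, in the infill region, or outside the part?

At z = 14.4 mm: the r=9 cylinder contributes a regular 8-gon of circumradius 9; the cube at (8.5, 3.5) does not reach this height (z outside [4.5, 12.5]); the cube at (12.5, 3.5) is absent (z outside [16, 20]); Taking the first minus the rest: none of the subtracted shapes is present at this height, so the r=9 cylinder is unchanged — 1 connected region. Overall, the cross-section is a single solid region. The nearest boundary edge runs (-6.36, 6.36)→(-9.00, 0.00); distance from the point to it = 1.12 mm. The point is inside the cross-section and 1.12 mm from the nearest boundary — more than the 0.8 mm shell width (2 × 0.4), so it's in the infill interior.

infill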